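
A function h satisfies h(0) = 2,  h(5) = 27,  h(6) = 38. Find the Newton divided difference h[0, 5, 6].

h[0,5] = (27 - 2) / (5 - 0) = 5
h[5,6] = (38 - 27) / (6 - 5) = 11
h[0,5,6] = (11 - 5) / (6 - 0) = 1

1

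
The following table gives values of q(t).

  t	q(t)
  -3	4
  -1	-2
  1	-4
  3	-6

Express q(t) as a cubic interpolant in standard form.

Build the Lagrange basis polynomials:
L_0(t) = (t + 1)(t - 1)(t - 3) / [-48] = -(1/48)t^3 + (1/16)t^2 + (1/48)t - 1/16
L_1(t) = (t + 3)(t - 1)(t - 3) / [16] = (1/16)t^3 - (1/16)t^2 - (9/16)t + 9/16
L_2(t) = (t + 3)(t + 1)(t - 3) / [-16] = -(1/16)t^3 - (1/16)t^2 + (9/16)t + 9/16
L_3(t) = (t + 3)(t + 1)(t - 1) / [48] = (1/48)t^3 + (1/16)t^2 - (1/48)t - 1/16
q(t) = 4·L_0 + (-2)·L_1 + (-4)·L_2 + (-6)·L_3
  4·L_0(t) = -(1/12)t^3 + (1/4)t^2 + (1/12)t - 1/4
  (-2)·L_1(t) = -(1/8)t^3 + (1/8)t^2 + (9/8)t - 9/8
  (-4)·L_2(t) = (1/4)t^3 + (1/4)t^2 - (9/4)t - 9/4
  (-6)·L_3(t) = -(1/8)t^3 - (3/8)t^2 + (1/8)t + 3/8
Adding term by term: -(1/12)t^3 + (1/4)t^2 - (11/12)t - 13/4

q(t) = -(1/12)t^3 + (1/4)t^2 - (11/12)t - 13/4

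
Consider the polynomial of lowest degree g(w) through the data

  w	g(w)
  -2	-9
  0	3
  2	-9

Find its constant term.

3

Build the Lagrange basis polynomials:
L_0(w) = w(w - 2) / [8] = (1/8)w^2 - (1/4)w
L_1(w) = (w + 2)(w - 2) / [-4] = -(1/4)w^2 + 1
L_2(w) = (w + 2)w / [8] = (1/8)w^2 + (1/4)w
g(w) = (-9)·L_0 + 3·L_1 + (-9)·L_2
Only the constant term is needed; take it from each L_i and combine:
(-9)·(0) + 3·(1) + (-9)·(0) = 3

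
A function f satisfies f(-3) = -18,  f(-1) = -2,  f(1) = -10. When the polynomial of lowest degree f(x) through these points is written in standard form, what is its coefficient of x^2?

-3

L_0(x) = (x + 1)(x - 1) / [8] = (1/8)x^2 - 1/8
L_1(x) = (x + 3)(x - 1) / [-4] = -(1/4)x^2 - (1/2)x + 3/4
L_2(x) = (x + 3)(x + 1) / [8] = (1/8)x^2 + (1/2)x + 3/8
f(x) = (-18)·L_0 + (-2)·L_1 + (-10)·L_2
Only the coefficient of x^2 is needed; take it from each L_i and combine:
(-18)·(1/8) + (-2)·(-1/4) + (-10)·(1/8) = -3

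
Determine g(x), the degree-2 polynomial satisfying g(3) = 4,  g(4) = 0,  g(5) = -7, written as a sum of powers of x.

L_0(x) = (x - 4)(x - 5) / [2] = (1/2)x^2 - (9/2)x + 10
L_1(x) = (x - 3)(x - 5) / [-1] = -x^2 + 8x - 15
L_2(x) = (x - 3)(x - 4) / [2] = (1/2)x^2 - (7/2)x + 6
g(x) = 4·L_0 + 0·L_1 + (-7)·L_2
  4·L_0(x) = 2x^2 - 18x + 40
  0·L_1(x) = 0
  (-7)·L_2(x) = -(7/2)x^2 + (49/2)x - 42
Adding term by term: -(3/2)x^2 + (13/2)x - 2

g(x) = -(3/2)x^2 + (13/2)x - 2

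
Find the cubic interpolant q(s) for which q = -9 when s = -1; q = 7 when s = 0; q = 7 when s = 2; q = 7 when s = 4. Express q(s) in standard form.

Build the Lagrange basis polynomials:
L_0(s) = s(s - 2)(s - 4) / [-15] = -(1/15)s^3 + (2/5)s^2 - (8/15)s
L_1(s) = (s + 1)(s - 2)(s - 4) / [8] = (1/8)s^3 - (5/8)s^2 + (1/4)s + 1
L_2(s) = (s + 1)s(s - 4) / [-12] = -(1/12)s^3 + (1/4)s^2 + (1/3)s
L_3(s) = (s + 1)s(s - 2) / [40] = (1/40)s^3 - (1/40)s^2 - (1/20)s
q(s) = (-9)·L_0 + 7·L_1 + 7·L_2 + 7·L_3
  (-9)·L_0(s) = (3/5)s^3 - (18/5)s^2 + (24/5)s
  7·L_1(s) = (7/8)s^3 - (35/8)s^2 + (7/4)s + 7
  7·L_2(s) = -(7/12)s^3 + (7/4)s^2 + (7/3)s
  7·L_3(s) = (7/40)s^3 - (7/40)s^2 - (7/20)s
Adding term by term: (16/15)s^3 - (32/5)s^2 + (128/15)s + 7

q(s) = (16/15)s^3 - (32/5)s^2 + (128/15)s + 7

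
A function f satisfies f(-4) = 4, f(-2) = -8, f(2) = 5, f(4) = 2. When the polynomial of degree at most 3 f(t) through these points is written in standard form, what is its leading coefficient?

Build the Lagrange basis polynomials:
L_0(t) = (t + 2)(t - 2)(t - 4) / [-96] = -(1/96)t^3 + (1/24)t^2 + (1/24)t - 1/6
L_1(t) = (t + 4)(t - 2)(t - 4) / [48] = (1/48)t^3 - (1/24)t^2 - (1/3)t + 2/3
L_2(t) = (t + 4)(t + 2)(t - 4) / [-48] = -(1/48)t^3 - (1/24)t^2 + (1/3)t + 2/3
L_3(t) = (t + 4)(t + 2)(t - 2) / [96] = (1/96)t^3 + (1/24)t^2 - (1/24)t - 1/6
f(t) = 4·L_0 + (-8)·L_1 + 5·L_2 + 2·L_3
Only the coefficient of t^3 is needed; take it from each L_i and combine:
4·(-1/96) + (-8)·(1/48) + 5·(-1/48) + 2·(1/96) = -7/24

-7/24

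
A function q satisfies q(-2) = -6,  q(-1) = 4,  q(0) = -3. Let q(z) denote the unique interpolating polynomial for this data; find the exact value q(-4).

L_0(-4) = (-3)·(-4)/[(-1)·(-2)] = 6
L_1(-4) = (-2)·(-4)/[(1)·(-1)] = -8
L_2(-4) = (-2)·(-3)/[(2)·(1)] = 3
Sum: (-6)·(6) + 4·(-8) + (-3)·(3) = -77

-77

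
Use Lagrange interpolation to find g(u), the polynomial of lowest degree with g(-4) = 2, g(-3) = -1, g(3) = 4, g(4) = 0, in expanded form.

g(u) = -(13/84)u^3 - (1/14)u^2 + (187/84)u + 15/7

Build the Lagrange basis polynomials:
L_0(u) = (u + 3)(u - 3)(u - 4) / [-56] = -(1/56)u^3 + (1/14)u^2 + (9/56)u - 9/14
L_1(u) = (u + 4)(u - 3)(u - 4) / [42] = (1/42)u^3 - (1/14)u^2 - (8/21)u + 8/7
L_2(u) = (u + 4)(u + 3)(u - 4) / [-42] = -(1/42)u^3 - (1/14)u^2 + (8/21)u + 8/7
L_3(u) = (u + 4)(u + 3)(u - 3) / [56] = (1/56)u^3 + (1/14)u^2 - (9/56)u - 9/14
g(u) = 2·L_0 + (-1)·L_1 + 4·L_2 + 0·L_3
  2·L_0(u) = -(1/28)u^3 + (1/7)u^2 + (9/28)u - 9/7
  (-1)·L_1(u) = -(1/42)u^3 + (1/14)u^2 + (8/21)u - 8/7
  4·L_2(u) = -(2/21)u^3 - (2/7)u^2 + (32/21)u + 32/7
  0·L_3(u) = 0
Adding term by term: -(13/84)u^3 - (1/14)u^2 + (187/84)u + 15/7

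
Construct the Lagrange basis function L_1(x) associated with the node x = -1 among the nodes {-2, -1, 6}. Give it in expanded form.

L_1(x) = -(1/7)x^2 + (4/7)x + 12/7

L_1(x) = (x + 2)(x - 6) / [(1)·(-7)]
       = (x^2 - 4x - 12) / (-7)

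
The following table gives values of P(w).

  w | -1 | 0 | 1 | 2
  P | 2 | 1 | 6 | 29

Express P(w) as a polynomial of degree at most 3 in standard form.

P(w) = 2w^3 + 3w^2 + 1

L_0(w) = w(w - 1)(w - 2) / [-6] = -(1/6)w^3 + (1/2)w^2 - (1/3)w
L_1(w) = (w + 1)(w - 1)(w - 2) / [2] = (1/2)w^3 - w^2 - (1/2)w + 1
L_2(w) = (w + 1)w(w - 2) / [-2] = -(1/2)w^3 + (1/2)w^2 + w
L_3(w) = (w + 1)w(w - 1) / [6] = (1/6)w^3 - (1/6)w
P(w) = 2·L_0 + 1·L_1 + 6·L_2 + 29·L_3
  2·L_0(w) = -(1/3)w^3 + w^2 - (2/3)w
  1·L_1(w) = (1/2)w^3 - w^2 - (1/2)w + 1
  6·L_2(w) = -3w^3 + 3w^2 + 6w
  29·L_3(w) = (29/6)w^3 - (29/6)w
Adding term by term: 2w^3 + 3w^2 + 1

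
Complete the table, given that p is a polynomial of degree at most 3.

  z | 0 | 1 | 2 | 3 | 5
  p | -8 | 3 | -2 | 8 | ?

197

The 4 known values determine p uniquely (degree ≤ 3).
L_0(5) = (4)·(3)·(2)/[(-1)·(-2)·(-3)] = -4
L_1(5) = (5)·(3)·(2)/[(1)·(-1)·(-2)] = 15
L_2(5) = (5)·(4)·(2)/[(2)·(1)·(-1)] = -20
L_3(5) = (5)·(4)·(3)/[(3)·(2)·(1)] = 10
Sum: (-8)·(-4) + 3·(15) + (-2)·(-20) + 8·(10) = 197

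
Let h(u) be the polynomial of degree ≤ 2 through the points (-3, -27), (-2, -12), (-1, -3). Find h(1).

-3

Evaluate each Lagrange basis at u = 1:
L_0(1) = (3)·(2)/[(-1)·(-2)] = 3
L_1(1) = (4)·(2)/[(1)·(-1)] = -8
L_2(1) = (4)·(3)/[(2)·(1)] = 6
Sum: (-27)·(3) + (-12)·(-8) + (-3)·(6) = -3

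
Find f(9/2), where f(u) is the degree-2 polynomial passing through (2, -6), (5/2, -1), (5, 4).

17/3

Using Newton's divided-difference form:
f[2,5/2] = (-1 - (-6)) / (5/2 - 2) = 10
f[5/2,5] = (4 - (-1)) / (5 - 5/2) = 2
f[2,5/2,5] = (2 - 10) / (5 - 2) = -8/3
f(9/2) = -6 + 10·(5/2) + (-8/3)·(5/2)·(2) = 17/3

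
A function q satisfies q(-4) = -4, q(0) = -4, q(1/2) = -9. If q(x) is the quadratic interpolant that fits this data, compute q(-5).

Evaluate each Lagrange basis at x = -5:
L_0(-5) = (-5)·(-11/2)/[(-4)·(-9/2)] = 55/36
L_1(-5) = (-1)·(-11/2)/[(4)·(-1/2)] = -11/4
L_2(-5) = (-1)·(-5)/[(9/2)·(1/2)] = 20/9
Sum: (-4)·(55/36) + (-4)·(-11/4) + (-9)·(20/9) = -136/9

-136/9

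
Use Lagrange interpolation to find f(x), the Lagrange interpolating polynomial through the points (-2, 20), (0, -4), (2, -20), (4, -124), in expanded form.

f(x) = -2x^3 + x^2 - 2x - 4

Build the Lagrange basis polynomials:
L_0(x) = x(x - 2)(x - 4) / [-48] = -(1/48)x^3 + (1/8)x^2 - (1/6)x
L_1(x) = (x + 2)(x - 2)(x - 4) / [16] = (1/16)x^3 - (1/4)x^2 - (1/4)x + 1
L_2(x) = (x + 2)x(x - 4) / [-16] = -(1/16)x^3 + (1/8)x^2 + (1/2)x
L_3(x) = (x + 2)x(x - 2) / [48] = (1/48)x^3 - (1/12)x
f(x) = 20·L_0 + (-4)·L_1 + (-20)·L_2 + (-124)·L_3
  20·L_0(x) = -(5/12)x^3 + (5/2)x^2 - (10/3)x
  (-4)·L_1(x) = -(1/4)x^3 + x^2 + x - 4
  (-20)·L_2(x) = (5/4)x^3 - (5/2)x^2 - 10x
  (-124)·L_3(x) = -(31/12)x^3 + (31/3)x
Adding term by term: -2x^3 + x^2 - 2x - 4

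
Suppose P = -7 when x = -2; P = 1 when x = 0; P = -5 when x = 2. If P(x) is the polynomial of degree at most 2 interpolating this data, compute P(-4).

Using Newton's divided-difference form:
P[-2,0] = (1 - (-7)) / (0 - (-2)) = 4
P[0,2] = (-5 - 1) / (2 - 0) = -3
P[-2,0,2] = (-3 - 4) / (2 - (-2)) = -7/4
P(-4) = -7 + 4·(-2) + (-7/4)·(-2)·(-4) = -29

-29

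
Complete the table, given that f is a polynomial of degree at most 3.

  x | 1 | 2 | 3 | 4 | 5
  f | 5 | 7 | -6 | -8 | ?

The 4 known values determine f uniquely (degree ≤ 3).
Evaluate each Lagrange basis at x = 5:
L_0(5) = (3)·(2)·(1)/[(-1)·(-2)·(-3)] = -1
L_1(5) = (4)·(2)·(1)/[(1)·(-1)·(-2)] = 4
L_2(5) = (4)·(3)·(1)/[(2)·(1)·(-1)] = -6
L_3(5) = (4)·(3)·(2)/[(3)·(2)·(1)] = 4
Sum: 5·(-1) + 7·(4) + (-6)·(-6) + (-8)·(4) = 27

27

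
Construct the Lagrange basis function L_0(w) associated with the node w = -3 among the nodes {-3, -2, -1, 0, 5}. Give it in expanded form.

L_0(w) = (w + 2)(w + 1)w(w - 5) / [(-1)·(-2)·(-3)·(-8)]
       = (w^4 - 2w^3 - 13w^2 - 10w) / (48)

L_0(w) = (1/48)w^4 - (1/24)w^3 - (13/48)w^2 - (5/24)w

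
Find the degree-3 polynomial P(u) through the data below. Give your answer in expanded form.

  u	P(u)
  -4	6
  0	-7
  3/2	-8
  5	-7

P(u) = -(43/1386)u^3 + (1087/2772)u^2 - (365/308)u - 7

L_0(u) = u(u - 3/2)(u - 5) / [-198] = -(1/198)u^3 + (13/396)u^2 - (5/132)u
L_1(u) = (u + 4)(u - 3/2)(u - 5) / [30] = (1/30)u^3 - (1/12)u^2 - (37/60)u + 1
L_2(u) = (u + 4)u(u - 5) / [-231/8] = -(8/231)u^3 + (8/231)u^2 + (160/231)u
L_3(u) = (u + 4)u(u - 3/2) / [315/2] = (2/315)u^3 + (1/63)u^2 - (4/105)u
P(u) = 6·L_0 + (-7)·L_1 + (-8)·L_2 + (-7)·L_3
  6·L_0(u) = -(1/33)u^3 + (13/66)u^2 - (5/22)u
  (-7)·L_1(u) = -(7/30)u^3 + (7/12)u^2 + (259/60)u - 7
  (-8)·L_2(u) = (64/231)u^3 - (64/231)u^2 - (1280/231)u
  (-7)·L_3(u) = -(2/45)u^3 - (1/9)u^2 + (4/15)u
Adding term by term: -(43/1386)u^3 + (1087/2772)u^2 - (365/308)u - 7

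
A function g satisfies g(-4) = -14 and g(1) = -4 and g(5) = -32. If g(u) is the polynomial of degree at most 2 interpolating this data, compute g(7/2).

L_0(7/2) = (5/2)·(-3/2)/[(-5)·(-9)] = -1/12
L_1(7/2) = (15/2)·(-3/2)/[(5)·(-4)] = 9/16
L_2(7/2) = (15/2)·(5/2)/[(9)·(4)] = 25/48
Sum: (-14)·(-1/12) + (-4)·(9/16) + (-32)·(25/48) = -71/4

-71/4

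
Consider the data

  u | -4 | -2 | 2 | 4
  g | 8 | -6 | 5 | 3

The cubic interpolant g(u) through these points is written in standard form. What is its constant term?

Build the Lagrange basis polynomials:
L_0(u) = (u + 2)(u - 2)(u - 4) / [-96] = -(1/96)u^3 + (1/24)u^2 + (1/24)u - 1/6
L_1(u) = (u + 4)(u - 2)(u - 4) / [48] = (1/48)u^3 - (1/24)u^2 - (1/3)u + 2/3
L_2(u) = (u + 4)(u + 2)(u - 4) / [-48] = -(1/48)u^3 - (1/24)u^2 + (1/3)u + 2/3
L_3(u) = (u + 4)(u + 2)(u - 2) / [96] = (1/96)u^3 + (1/24)u^2 - (1/24)u - 1/6
g(u) = 8·L_0 + (-6)·L_1 + 5·L_2 + 3·L_3
Only the constant term is needed; take it from each L_i and combine:
8·(-1/6) + (-6)·(2/3) + 5·(2/3) + 3·(-1/6) = -5/2

-5/2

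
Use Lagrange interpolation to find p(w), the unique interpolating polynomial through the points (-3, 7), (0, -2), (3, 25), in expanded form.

p(w) = 2w^2 + 3w - 2

L_0(w) = w(w - 3) / [18] = (1/18)w^2 - (1/6)w
L_1(w) = (w + 3)(w - 3) / [-9] = -(1/9)w^2 + 1
L_2(w) = (w + 3)w / [18] = (1/18)w^2 + (1/6)w
p(w) = 7·L_0 + (-2)·L_1 + 25·L_2
  7·L_0(w) = (7/18)w^2 - (7/6)w
  (-2)·L_1(w) = (2/9)w^2 - 2
  25·L_2(w) = (25/18)w^2 + (25/6)w
Adding term by term: 2w^2 + 3w - 2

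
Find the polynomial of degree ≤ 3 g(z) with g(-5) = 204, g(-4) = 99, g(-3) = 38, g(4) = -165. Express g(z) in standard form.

L_0(z) = (z + 4)(z + 3)(z - 4) / [-18] = -(1/18)z^3 - (1/6)z^2 + (8/9)z + 8/3
L_1(z) = (z + 5)(z + 3)(z - 4) / [8] = (1/8)z^3 + (1/2)z^2 - (17/8)z - 15/2
L_2(z) = (z + 5)(z + 4)(z - 4) / [-14] = -(1/14)z^3 - (5/14)z^2 + (8/7)z + 40/7
L_3(z) = (z + 5)(z + 4)(z + 3) / [504] = (1/504)z^3 + (1/42)z^2 + (47/504)z + 5/42
g(z) = 204·L_0 + 99·L_1 + 38·L_2 + (-165)·L_3
  204·L_0(z) = -(34/3)z^3 - 34z^2 + (544/3)z + 544
  99·L_1(z) = (99/8)z^3 + (99/2)z^2 - (1683/8)z - 1485/2
  38·L_2(z) = -(19/7)z^3 - (95/7)z^2 + (304/7)z + 1520/7
  (-165)·L_3(z) = -(55/168)z^3 - (55/14)z^2 - (2585/168)z - 275/14
Adding term by term: -2z^3 - 2z^2 - z - 1

g(z) = -2z^3 - 2z^2 - z - 1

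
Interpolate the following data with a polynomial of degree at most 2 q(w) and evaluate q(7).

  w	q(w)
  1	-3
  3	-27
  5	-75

-147

Evaluate each Lagrange basis at w = 7:
L_0(7) = (4)·(2)/[(-2)·(-4)] = 1
L_1(7) = (6)·(2)/[(2)·(-2)] = -3
L_2(7) = (6)·(4)/[(4)·(2)] = 3
Sum: (-3)·(1) + (-27)·(-3) + (-75)·(3) = -147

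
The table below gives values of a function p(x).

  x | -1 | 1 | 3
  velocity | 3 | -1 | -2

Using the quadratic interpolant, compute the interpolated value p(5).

Using Newton's divided-difference form:
p[-1,1] = (-1 - 3) / (1 - (-1)) = -2
p[1,3] = (-2 - (-1)) / (3 - 1) = -1/2
p[-1,1,3] = (-1/2 - (-2)) / (3 - (-1)) = 3/8
p(5) = 3 + (-2)·(6) + (3/8)·(6)·(4) = 0

0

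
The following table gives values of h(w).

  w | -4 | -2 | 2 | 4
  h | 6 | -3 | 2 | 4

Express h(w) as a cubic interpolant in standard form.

Build the Lagrange basis polynomials:
L_0(w) = (w + 2)(w - 2)(w - 4) / [-96] = -(1/96)w^3 + (1/24)w^2 + (1/24)w - 1/6
L_1(w) = (w + 4)(w - 2)(w - 4) / [48] = (1/48)w^3 - (1/24)w^2 - (1/3)w + 2/3
L_2(w) = (w + 4)(w + 2)(w - 4) / [-48] = -(1/48)w^3 - (1/24)w^2 + (1/3)w + 2/3
L_3(w) = (w + 4)(w + 2)(w - 2) / [96] = (1/96)w^3 + (1/24)w^2 - (1/24)w - 1/6
h(w) = 6·L_0 + (-3)·L_1 + 2·L_2 + 4·L_3
  6·L_0(w) = -(1/16)w^3 + (1/4)w^2 + (1/4)w - 1
  (-3)·L_1(w) = -(1/16)w^3 + (1/8)w^2 + w - 2
  2·L_2(w) = -(1/24)w^3 - (1/12)w^2 + (2/3)w + 4/3
  4·L_3(w) = (1/24)w^3 + (1/6)w^2 - (1/6)w - 2/3
Adding term by term: -(1/8)w^3 + (11/24)w^2 + (7/4)w - 7/3

h(w) = -(1/8)w^3 + (11/24)w^2 + (7/4)w - 7/3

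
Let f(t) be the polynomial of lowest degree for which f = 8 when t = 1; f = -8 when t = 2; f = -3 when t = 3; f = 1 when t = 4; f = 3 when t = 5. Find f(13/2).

6623/128

L_0(13/2) = (9/2)·(7/2)·(5/2)·(3/2)/[(-1)·(-2)·(-3)·(-4)] = 315/128
L_1(13/2) = (11/2)·(7/2)·(5/2)·(3/2)/[(1)·(-1)·(-2)·(-3)] = -385/32
L_2(13/2) = (11/2)·(9/2)·(5/2)·(3/2)/[(2)·(1)·(-1)·(-2)] = 1485/64
L_3(13/2) = (11/2)·(9/2)·(7/2)·(3/2)/[(3)·(2)·(1)·(-1)] = -693/32
L_4(13/2) = (11/2)·(9/2)·(7/2)·(5/2)/[(4)·(3)·(2)·(1)] = 1155/128
Sum: 8·(315/128) + (-8)·(-385/32) + (-3)·(1485/64) + 1·(-693/32) + 3·(1155/128) = 6623/128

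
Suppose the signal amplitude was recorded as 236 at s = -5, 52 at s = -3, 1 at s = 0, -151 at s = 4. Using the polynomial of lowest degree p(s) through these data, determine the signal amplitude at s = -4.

Using Newton's divided-difference form:
p[-5,-3] = (52 - 236) / (-3 - (-5)) = -92
p[-3,0] = (1 - 52) / (0 - (-3)) = -17
p[0,4] = (-151 - 1) / (4 - 0) = -38
p[-5,-3,0] = (-17 - (-92)) / (0 - (-5)) = 15
p[-3,0,4] = (-38 - (-17)) / (4 - (-3)) = -3
p[-5,-3,0,4] = (-3 - 15) / (4 - (-5)) = -2
p(-4) = 236 + (-92)·(1) + 15·(1)·(-1) + (-2)·(1)·(-1)·(-4) = 121

121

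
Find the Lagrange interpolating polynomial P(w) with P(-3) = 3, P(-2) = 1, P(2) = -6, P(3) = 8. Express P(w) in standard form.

P(w) = (31/60)w^3 + (8/5)w^2 - (229/60)w - 89/10

Build the Lagrange basis polynomials:
L_0(w) = (w + 2)(w - 2)(w - 3) / [-30] = -(1/30)w^3 + (1/10)w^2 + (2/15)w - 2/5
L_1(w) = (w + 3)(w - 2)(w - 3) / [20] = (1/20)w^3 - (1/10)w^2 - (9/20)w + 9/10
L_2(w) = (w + 3)(w + 2)(w - 3) / [-20] = -(1/20)w^3 - (1/10)w^2 + (9/20)w + 9/10
L_3(w) = (w + 3)(w + 2)(w - 2) / [30] = (1/30)w^3 + (1/10)w^2 - (2/15)w - 2/5
P(w) = 3·L_0 + 1·L_1 + (-6)·L_2 + 8·L_3
  3·L_0(w) = -(1/10)w^3 + (3/10)w^2 + (2/5)w - 6/5
  1·L_1(w) = (1/20)w^3 - (1/10)w^2 - (9/20)w + 9/10
  (-6)·L_2(w) = (3/10)w^3 + (3/5)w^2 - (27/10)w - 27/5
  8·L_3(w) = (4/15)w^3 + (4/5)w^2 - (16/15)w - 16/5
Adding term by term: (31/60)w^3 + (8/5)w^2 - (229/60)w - 89/10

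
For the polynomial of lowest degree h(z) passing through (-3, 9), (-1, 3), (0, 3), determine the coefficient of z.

Build the Lagrange basis polynomials:
L_0(z) = (z + 1)z / [6] = (1/6)z^2 + (1/6)z
L_1(z) = (z + 3)z / [-2] = -(1/2)z^2 - (3/2)z
L_2(z) = (z + 3)(z + 1) / [3] = (1/3)z^2 + (4/3)z + 1
h(z) = 9·L_0 + 3·L_1 + 3·L_2
Only the coefficient of z is needed; take it from each L_i and combine:
9·(1/6) + 3·(-3/2) + 3·(4/3) = 1

1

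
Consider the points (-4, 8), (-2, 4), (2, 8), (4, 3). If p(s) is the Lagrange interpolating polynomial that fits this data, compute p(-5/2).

1067/256

Evaluate each Lagrange basis at s = -5/2:
L_0(-5/2) = (-1/2)·(-9/2)·(-13/2)/[(-2)·(-6)·(-8)] = 39/256
L_1(-5/2) = (3/2)·(-9/2)·(-13/2)/[(2)·(-4)·(-6)] = 117/128
L_2(-5/2) = (3/2)·(-1/2)·(-13/2)/[(6)·(4)·(-2)] = -13/128
L_3(-5/2) = (3/2)·(-1/2)·(-9/2)/[(8)·(6)·(2)] = 9/256
Sum: 8·(39/256) + 4·(117/128) + 8·(-13/128) + 3·(9/256) = 1067/256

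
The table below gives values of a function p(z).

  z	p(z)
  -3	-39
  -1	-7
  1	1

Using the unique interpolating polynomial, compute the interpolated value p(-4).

-64

L_0(-4) = (-3)·(-5)/[(-2)·(-4)] = 15/8
L_1(-4) = (-1)·(-5)/[(2)·(-2)] = -5/4
L_2(-4) = (-1)·(-3)/[(4)·(2)] = 3/8
Sum: (-39)·(15/8) + (-7)·(-5/4) + 1·(3/8) = -64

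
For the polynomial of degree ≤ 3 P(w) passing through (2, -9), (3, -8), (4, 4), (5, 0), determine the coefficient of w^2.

Build the Lagrange basis polynomials:
L_0(w) = (w - 3)(w - 4)(w - 5) / [-6] = -(1/6)w^3 + 2w^2 - (47/6)w + 10
L_1(w) = (w - 2)(w - 4)(w - 5) / [2] = (1/2)w^3 - (11/2)w^2 + 19w - 20
L_2(w) = (w - 2)(w - 3)(w - 5) / [-2] = -(1/2)w^3 + 5w^2 - (31/2)w + 15
L_3(w) = (w - 2)(w - 3)(w - 4) / [6] = (1/6)w^3 - (3/2)w^2 + (13/3)w - 4
P(w) = (-9)·L_0 + (-8)·L_1 + 4·L_2 + 0·L_3
Only the coefficient of w^2 is needed; take it from each L_i and combine:
(-9)·(2) + (-8)·(-11/2) + 4·(5) + 0·(-3/2) = 46

46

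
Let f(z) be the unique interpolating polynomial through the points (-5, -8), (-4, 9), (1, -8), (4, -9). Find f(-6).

L_0(-6) = (-2)·(-7)·(-10)/[(-1)·(-6)·(-9)] = 70/27
L_1(-6) = (-1)·(-7)·(-10)/[(1)·(-5)·(-8)] = -7/4
L_2(-6) = (-1)·(-2)·(-10)/[(6)·(5)·(-3)] = 2/9
L_3(-6) = (-1)·(-2)·(-7)/[(9)·(8)·(3)] = -7/108
Sum: (-8)·(70/27) + 9·(-7/4) + (-8)·(2/9) + (-9)·(-7/108) = -2035/54

-2035/54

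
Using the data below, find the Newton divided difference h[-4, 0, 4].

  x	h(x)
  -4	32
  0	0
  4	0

1

h[-4,0] = (0 - 32) / (0 - (-4)) = -8
h[0,4] = (0 - 0) / (4 - 0) = 0
h[-4,0,4] = (0 - (-8)) / (4 - (-4)) = 1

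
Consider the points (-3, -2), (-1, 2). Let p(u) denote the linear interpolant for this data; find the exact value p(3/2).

Evaluate each Lagrange basis at u = 3/2:
L_0(3/2) = (5/2)/[(-2)] = -5/4
L_1(3/2) = (9/2)/[(2)] = 9/4
Sum: (-2)·(-5/4) + 2·(9/4) = 7

7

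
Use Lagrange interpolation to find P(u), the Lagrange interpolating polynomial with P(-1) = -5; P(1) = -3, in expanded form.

Build the Lagrange basis polynomials:
L_0(u) = (u - 1) / [-2] = -(1/2)u + 1/2
L_1(u) = (u + 1) / [2] = (1/2)u + 1/2
P(u) = (-5)·L_0 + (-3)·L_1
  (-5)·L_0(u) = (5/2)u - 5/2
  (-3)·L_1(u) = -(3/2)u - 3/2
Adding term by term: u - 4

P(u) = u - 4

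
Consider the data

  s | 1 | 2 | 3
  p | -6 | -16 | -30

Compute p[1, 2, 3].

-2

p[1,2] = (-16 - (-6)) / (2 - 1) = -10
p[2,3] = (-30 - (-16)) / (3 - 2) = -14
p[1,2,3] = (-14 - (-10)) / (3 - 1) = -2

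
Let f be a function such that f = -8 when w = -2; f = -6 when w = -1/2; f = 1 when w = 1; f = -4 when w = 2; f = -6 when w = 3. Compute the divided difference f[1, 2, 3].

3/2

f[1,2] = (-4 - 1) / (2 - 1) = -5
f[2,3] = (-6 - (-4)) / (3 - 2) = -2
f[1,2,3] = (-2 - (-5)) / (3 - 1) = 3/2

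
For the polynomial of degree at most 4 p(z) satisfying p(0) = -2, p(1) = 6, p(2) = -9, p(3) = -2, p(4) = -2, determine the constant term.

Build the Lagrange basis polynomials:
L_0(z) = (z - 1)(z - 2)(z - 3)(z - 4) / [24] = (1/24)z^4 - (5/12)z^3 + (35/24)z^2 - (25/12)z + 1
L_1(z) = z(z - 2)(z - 3)(z - 4) / [-6] = -(1/6)z^4 + (3/2)z^3 - (13/3)z^2 + 4z
L_2(z) = z(z - 1)(z - 3)(z - 4) / [4] = (1/4)z^4 - 2z^3 + (19/4)z^2 - 3z
L_3(z) = z(z - 1)(z - 2)(z - 4) / [-6] = -(1/6)z^4 + (7/6)z^3 - (7/3)z^2 + (4/3)z
L_4(z) = z(z - 1)(z - 2)(z - 3) / [24] = (1/24)z^4 - (1/4)z^3 + (11/24)z^2 - (1/4)z
p(z) = (-2)·L_0 + 6·L_1 + (-9)·L_2 + (-2)·L_3 + (-2)·L_4
Only the constant term is needed; take it from each L_i and combine:
(-2)·(1) + 6·(0) + (-9)·(0) + (-2)·(0) + (-2)·(0) = -2

-2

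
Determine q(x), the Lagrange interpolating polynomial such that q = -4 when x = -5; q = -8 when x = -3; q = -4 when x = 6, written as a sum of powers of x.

L_0(x) = (x + 3)(x - 6) / [22] = (1/22)x^2 - (3/22)x - 9/11
L_1(x) = (x + 5)(x - 6) / [-18] = -(1/18)x^2 + (1/18)x + 5/3
L_2(x) = (x + 5)(x + 3) / [99] = (1/99)x^2 + (8/99)x + 5/33
q(x) = (-4)·L_0 + (-8)·L_1 + (-4)·L_2
  (-4)·L_0(x) = -(2/11)x^2 + (6/11)x + 36/11
  (-8)·L_1(x) = (4/9)x^2 - (4/9)x - 40/3
  (-4)·L_2(x) = -(4/99)x^2 - (32/99)x - 20/33
Adding term by term: (2/9)x^2 - (2/9)x - 32/3

q(x) = (2/9)x^2 - (2/9)x - 32/3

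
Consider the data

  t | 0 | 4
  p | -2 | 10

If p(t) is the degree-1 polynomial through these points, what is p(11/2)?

Evaluate each Lagrange basis at t = 11/2:
L_0(11/2) = (3/2)/[(-4)] = -3/8
L_1(11/2) = (11/2)/[(4)] = 11/8
Sum: (-2)·(-3/8) + 10·(11/8) = 29/2

29/2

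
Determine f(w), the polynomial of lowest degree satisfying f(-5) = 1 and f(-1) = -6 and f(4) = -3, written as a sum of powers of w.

f(w) = (47/180)w^2 - (11/60)w - 58/9

Newton's divided differences:
f[-5,-1] = (-6 - 1) / (-1 - (-5)) = -7/4
f[-1,4] = (-3 - (-6)) / (4 - (-1)) = 3/5
f[-5,-1,4] = (3/5 - (-7/4)) / (4 - (-5)) = 47/180
f(w) = 1 + (-7/4)·(w + 5) + (47/180)·(w + 5)(w + 1)
Expanding: f(w) = (47/180)w^2 - (11/60)w - 58/9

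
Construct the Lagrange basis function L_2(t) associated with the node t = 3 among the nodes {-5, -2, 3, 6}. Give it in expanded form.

L_2(t) = -(1/120)t^3 - (1/120)t^2 + (4/15)t + 1/2

L_2(t) = (t + 5)(t + 2)(t - 6) / [(8)·(5)·(-3)]
       = (t^3 + t^2 - 32t - 60) / (-120)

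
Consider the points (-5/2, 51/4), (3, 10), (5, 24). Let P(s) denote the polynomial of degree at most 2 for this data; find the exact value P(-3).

16

Using Newton's divided-difference form:
P[-5/2,3] = (10 - 51/4) / (3 - (-5/2)) = -1/2
P[3,5] = (24 - 10) / (5 - 3) = 7
P[-5/2,3,5] = (7 - (-1/2)) / (5 - (-5/2)) = 1
P(-3) = 51/4 + (-1/2)·(-1/2) + 1·(-1/2)·(-6) = 16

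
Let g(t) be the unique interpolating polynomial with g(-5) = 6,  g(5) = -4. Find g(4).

Evaluate each Lagrange basis at t = 4:
L_0(4) = (-1)/[(-10)] = 1/10
L_1(4) = (9)/[(10)] = 9/10
Sum: 6·(1/10) + (-4)·(9/10) = -3

-3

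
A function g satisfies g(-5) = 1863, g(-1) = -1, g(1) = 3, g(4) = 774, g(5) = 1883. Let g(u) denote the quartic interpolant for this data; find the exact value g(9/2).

L_0(9/2) = (11/2)·(7/2)·(1/2)·(-1/2)/[(-4)·(-6)·(-9)·(-10)] = -77/34560
L_1(9/2) = (19/2)·(7/2)·(1/2)·(-1/2)/[(4)·(-2)·(-5)·(-6)] = 133/3840
L_2(9/2) = (19/2)·(11/2)·(1/2)·(-1/2)/[(6)·(2)·(-3)·(-4)] = -209/2304
L_3(9/2) = (19/2)·(11/2)·(7/2)·(-1/2)/[(9)·(5)·(3)·(-1)] = 1463/2160
L_4(9/2) = (19/2)·(11/2)·(7/2)·(1/2)/[(10)·(6)·(4)·(1)] = 1463/3840
Sum: 1863·(-77/34560) + (-1)·(133/3840) + 3·(-209/2304) + 774·(1463/2160) + 1883·(1463/3840) = 19795/16

19795/16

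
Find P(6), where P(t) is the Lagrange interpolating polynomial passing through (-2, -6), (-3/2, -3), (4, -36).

L_0(6) = (15/2)·(2)/[(-1/2)·(-6)] = 5
L_1(6) = (8)·(2)/[(1/2)·(-11/2)] = -64/11
L_2(6) = (8)·(15/2)/[(6)·(11/2)] = 20/11
Sum: (-6)·(5) + (-3)·(-64/11) + (-36)·(20/11) = -78

-78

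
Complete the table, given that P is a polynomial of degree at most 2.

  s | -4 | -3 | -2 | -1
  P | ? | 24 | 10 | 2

44

The 3 known values determine P uniquely (degree ≤ 2).
L_0(-4) = (-2)·(-3)/[(-1)·(-2)] = 3
L_1(-4) = (-1)·(-3)/[(1)·(-1)] = -3
L_2(-4) = (-1)·(-2)/[(2)·(1)] = 1
Sum: 24·(3) + 10·(-3) + 2·(1) = 44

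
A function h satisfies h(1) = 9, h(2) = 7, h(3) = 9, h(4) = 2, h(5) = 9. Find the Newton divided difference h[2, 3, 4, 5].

h[2,3] = (9 - 7) / (3 - 2) = 2
h[3,4] = (2 - 9) / (4 - 3) = -7
h[4,5] = (9 - 2) / (5 - 4) = 7
h[2,3,4] = (-7 - 2) / (4 - 2) = -9/2
h[3,4,5] = (7 - (-7)) / (5 - 3) = 7
h[2,3,4,5] = (7 - (-9/2)) / (5 - 2) = 23/6

23/6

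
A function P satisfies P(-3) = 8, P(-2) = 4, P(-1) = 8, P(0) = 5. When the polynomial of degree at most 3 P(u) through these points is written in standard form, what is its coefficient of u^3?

L_0(u) = (u + 2)(u + 1)u / [-6] = -(1/6)u^3 - (1/2)u^2 - (1/3)u
L_1(u) = (u + 3)(u + 1)u / [2] = (1/2)u^3 + 2u^2 + (3/2)u
L_2(u) = (u + 3)(u + 2)u / [-2] = -(1/2)u^3 - (5/2)u^2 - 3u
L_3(u) = (u + 3)(u + 2)(u + 1) / [6] = (1/6)u^3 + u^2 + (11/6)u + 1
P(u) = 8·L_0 + 4·L_1 + 8·L_2 + 5·L_3
Only the coefficient of u^3 is needed; take it from each L_i and combine:
8·(-1/6) + 4·(1/2) + 8·(-1/2) + 5·(1/6) = -5/2

-5/2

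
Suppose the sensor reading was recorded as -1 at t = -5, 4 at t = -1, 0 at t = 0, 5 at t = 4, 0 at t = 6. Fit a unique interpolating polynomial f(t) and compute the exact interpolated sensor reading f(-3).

Using Newton's divided-difference form:
f[-5,-1] = (4 - (-1)) / (-1 - (-5)) = 5/4
f[-1,0] = (0 - 4) / (0 - (-1)) = -4
f[0,4] = (5 - 0) / (4 - 0) = 5/4
f[4,6] = (0 - 5) / (6 - 4) = -5/2
f[-5,-1,0] = (-4 - 5/4) / (0 - (-5)) = -21/20
f[-1,0,4] = (5/4 - (-4)) / (4 - (-1)) = 21/20
f[0,4,6] = (-5/2 - 5/4) / (6 - 0) = -5/8
f[-5,-1,0,4] = (21/20 - (-21/20)) / (4 - (-5)) = 7/30
f[-1,0,4,6] = (-5/8 - 21/20) / (6 - (-1)) = -67/280
f[-5,-1,0,4,6] = (-67/280 - 7/30) / (6 - (-5)) = -397/9240
f(-3) = -1 + (5/4)·(2) + (-21/20)·(2)·(-2) + (7/30)·(2)·(-2)·(-3) + (-397/9240)·(2)·(-2)·(-3)·(-7) = 666/55

666/55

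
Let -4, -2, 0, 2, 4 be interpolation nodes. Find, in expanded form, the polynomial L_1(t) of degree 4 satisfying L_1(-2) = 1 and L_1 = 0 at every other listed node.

L_1(t) = -(1/96)t^4 + (1/48)t^3 + (1/6)t^2 - (1/3)t

L_1(t) = (t + 4)t(t - 2)(t - 4) / [(2)·(-2)·(-4)·(-6)]
       = (t^4 - 2t^3 - 16t^2 + 32t) / (-96)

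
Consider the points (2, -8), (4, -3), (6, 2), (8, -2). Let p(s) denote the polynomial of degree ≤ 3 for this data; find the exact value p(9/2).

-179/128

Evaluate each Lagrange basis at s = 9/2:
L_0(9/2) = (1/2)·(-3/2)·(-7/2)/[(-2)·(-4)·(-6)] = -7/128
L_1(9/2) = (5/2)·(-3/2)·(-7/2)/[(2)·(-2)·(-4)] = 105/128
L_2(9/2) = (5/2)·(1/2)·(-7/2)/[(4)·(2)·(-2)] = 35/128
L_3(9/2) = (5/2)·(1/2)·(-3/2)/[(6)·(4)·(2)] = -5/128
Sum: (-8)·(-7/128) + (-3)·(105/128) + 2·(35/128) + (-2)·(-5/128) = -179/128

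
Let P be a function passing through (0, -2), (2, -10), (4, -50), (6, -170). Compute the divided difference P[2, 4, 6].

-10

P[2,4] = (-50 - (-10)) / (4 - 2) = -20
P[4,6] = (-170 - (-50)) / (6 - 4) = -60
P[2,4,6] = (-60 - (-20)) / (6 - 2) = -10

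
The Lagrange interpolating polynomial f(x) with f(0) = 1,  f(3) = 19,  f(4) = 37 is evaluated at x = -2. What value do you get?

Evaluate each Lagrange basis at x = -2:
L_0(-2) = (-5)·(-6)/[(-3)·(-4)] = 5/2
L_1(-2) = (-2)·(-6)/[(3)·(-1)] = -4
L_2(-2) = (-2)·(-5)/[(4)·(1)] = 5/2
Sum: 1·(5/2) + 19·(-4) + 37·(5/2) = 19

19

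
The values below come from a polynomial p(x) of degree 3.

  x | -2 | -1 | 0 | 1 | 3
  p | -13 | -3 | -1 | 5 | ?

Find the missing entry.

77

The 4 known values determine p uniquely (degree ≤ 3).
Evaluate each Lagrange basis at x = 3:
L_0(3) = (4)·(3)·(2)/[(-1)·(-2)·(-3)] = -4
L_1(3) = (5)·(3)·(2)/[(1)·(-1)·(-2)] = 15
L_2(3) = (5)·(4)·(2)/[(2)·(1)·(-1)] = -20
L_3(3) = (5)·(4)·(3)/[(3)·(2)·(1)] = 10
Sum: (-13)·(-4) + (-3)·(15) + (-1)·(-20) + 5·(10) = 77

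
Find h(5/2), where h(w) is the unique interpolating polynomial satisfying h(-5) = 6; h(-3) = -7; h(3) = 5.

L_0(5/2) = (11/2)·(-1/2)/[(-2)·(-8)] = -11/64
L_1(5/2) = (15/2)·(-1/2)/[(2)·(-6)] = 5/16
L_2(5/2) = (15/2)·(11/2)/[(8)·(6)] = 55/64
Sum: 6·(-11/64) + (-7)·(5/16) + 5·(55/64) = 69/64

69/64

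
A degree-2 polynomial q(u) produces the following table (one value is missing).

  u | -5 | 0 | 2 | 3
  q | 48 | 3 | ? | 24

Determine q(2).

The 3 known values determine q uniquely (degree ≤ 2).
Evaluate each Lagrange basis at u = 2:
L_0(2) = (2)·(-1)/[(-5)·(-8)] = -1/20
L_1(2) = (7)·(-1)/[(5)·(-3)] = 7/15
L_2(2) = (7)·(2)/[(8)·(3)] = 7/12
Sum: 48·(-1/20) + 3·(7/15) + 24·(7/12) = 13

13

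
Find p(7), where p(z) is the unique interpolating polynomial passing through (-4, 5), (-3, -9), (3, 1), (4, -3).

Using Newton's divided-difference form:
p[-4,-3] = (-9 - 5) / (-3 - (-4)) = -14
p[-3,3] = (1 - (-9)) / (3 - (-3)) = 5/3
p[3,4] = (-3 - 1) / (4 - 3) = -4
p[-4,-3,3] = (5/3 - (-14)) / (3 - (-4)) = 47/21
p[-3,3,4] = (-4 - 5/3) / (4 - (-3)) = -17/21
p[-4,-3,3,4] = (-17/21 - 47/21) / (4 - (-4)) = -8/21
p(7) = 5 + (-14)·(11) + (47/21)·(11)·(10) + (-8/21)·(11)·(10)·(4) = -493/7

-493/7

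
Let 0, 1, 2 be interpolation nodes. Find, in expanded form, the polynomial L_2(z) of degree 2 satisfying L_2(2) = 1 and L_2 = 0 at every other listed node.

L_2(z) = z(z - 1) / [(2)·(1)]
       = (z^2 - z) / (2)

L_2(z) = (1/2)z^2 - (1/2)z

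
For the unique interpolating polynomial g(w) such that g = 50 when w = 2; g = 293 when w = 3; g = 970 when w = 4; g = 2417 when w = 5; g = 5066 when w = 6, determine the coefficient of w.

-2

L_0(w) = (w - 3)(w - 4)(w - 5)(w - 6) / [24] = (1/24)w^4 - (3/4)w^3 + (119/24)w^2 - (57/4)w + 15
L_1(w) = (w - 2)(w - 4)(w - 5)(w - 6) / [-6] = -(1/6)w^4 + (17/6)w^3 - (52/3)w^2 + (134/3)w - 40
L_2(w) = (w - 2)(w - 3)(w - 5)(w - 6) / [4] = (1/4)w^4 - 4w^3 + (91/4)w^2 - 54w + 45
L_3(w) = (w - 2)(w - 3)(w - 4)(w - 6) / [-6] = -(1/6)w^4 + (5/2)w^3 - (40/3)w^2 + 30w - 24
L_4(w) = (w - 2)(w - 3)(w - 4)(w - 5) / [24] = (1/24)w^4 - (7/12)w^3 + (71/24)w^2 - (77/12)w + 5
g(w) = 50·L_0 + 293·L_1 + 970·L_2 + 2417·L_3 + 5066·L_4
Only the coefficient of w is needed; take it from each L_i and combine:
50·(-57/4) + 293·(134/3) + 970·(-54) + 2417·(30) + 5066·(-77/12) = -2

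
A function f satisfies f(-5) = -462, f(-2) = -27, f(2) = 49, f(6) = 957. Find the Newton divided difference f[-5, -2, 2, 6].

4

f[-5,-2] = (-27 - (-462)) / (-2 - (-5)) = 145
f[-2,2] = (49 - (-27)) / (2 - (-2)) = 19
f[2,6] = (957 - 49) / (6 - 2) = 227
f[-5,-2,2] = (19 - 145) / (2 - (-5)) = -18
f[-2,2,6] = (227 - 19) / (6 - (-2)) = 26
f[-5,-2,2,6] = (26 - (-18)) / (6 - (-5)) = 4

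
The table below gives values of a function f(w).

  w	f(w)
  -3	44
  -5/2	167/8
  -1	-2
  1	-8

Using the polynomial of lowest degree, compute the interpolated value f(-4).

L_0(-4) = (-3/2)·(-3)·(-5)/[(-1/2)·(-2)·(-4)] = 45/8
L_1(-4) = (-1)·(-3)·(-5)/[(1/2)·(-3/2)·(-7/2)] = -40/7
L_2(-4) = (-1)·(-3/2)·(-5)/[(2)·(3/2)·(-2)] = 5/4
L_3(-4) = (-1)·(-3/2)·(-3)/[(4)·(7/2)·(2)] = -9/56
Sum: 44·(45/8) + 167/8·(-40/7) + (-2)·(5/4) + (-8)·(-9/56) = 127

127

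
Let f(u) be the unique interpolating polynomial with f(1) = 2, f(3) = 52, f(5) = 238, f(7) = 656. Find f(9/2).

347/2

Evaluate each Lagrange basis at u = 9/2:
L_0(9/2) = (3/2)·(-1/2)·(-5/2)/[(-2)·(-4)·(-6)] = -5/128
L_1(9/2) = (7/2)·(-1/2)·(-5/2)/[(2)·(-2)·(-4)] = 35/128
L_2(9/2) = (7/2)·(3/2)·(-5/2)/[(4)·(2)·(-2)] = 105/128
L_3(9/2) = (7/2)·(3/2)·(-1/2)/[(6)·(4)·(2)] = -7/128
Sum: 2·(-5/128) + 52·(35/128) + 238·(105/128) + 656·(-7/128) = 347/2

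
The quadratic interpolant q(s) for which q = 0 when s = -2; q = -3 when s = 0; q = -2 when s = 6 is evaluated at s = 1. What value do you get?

Using Newton's divided-difference form:
q[-2,0] = (-3 - 0) / (0 - (-2)) = -3/2
q[0,6] = (-2 - (-3)) / (6 - 0) = 1/6
q[-2,0,6] = (1/6 - (-3/2)) / (6 - (-2)) = 5/24
q(1) = 0 + (-3/2)·(3) + (5/24)·(3)·(1) = -31/8

-31/8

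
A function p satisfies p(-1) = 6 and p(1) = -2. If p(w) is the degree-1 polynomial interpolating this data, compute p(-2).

L_0(-2) = (-3)/[(-2)] = 3/2
L_1(-2) = (-1)/[(2)] = -1/2
Sum: 6·(3/2) + (-2)·(-1/2) = 10

10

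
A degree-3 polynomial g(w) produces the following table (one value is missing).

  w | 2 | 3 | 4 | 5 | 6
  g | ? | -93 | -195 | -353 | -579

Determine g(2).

The 4 known values determine g uniquely (degree ≤ 3).
L_0(2) = (-2)·(-3)·(-4)/[(-1)·(-2)·(-3)] = 4
L_1(2) = (-1)·(-3)·(-4)/[(1)·(-1)·(-2)] = -6
L_2(2) = (-1)·(-2)·(-4)/[(2)·(1)·(-1)] = 4
L_3(2) = (-1)·(-2)·(-3)/[(3)·(2)·(1)] = -1
Sum: (-93)·(4) + (-195)·(-6) + (-353)·(4) + (-579)·(-1) = -35

-35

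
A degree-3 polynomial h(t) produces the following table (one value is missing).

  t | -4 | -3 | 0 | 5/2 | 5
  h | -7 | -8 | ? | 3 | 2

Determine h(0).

The 4 known values determine h uniquely (degree ≤ 3).
L_0(0) = (3)·(-5/2)·(-5)/[(-1)·(-13/2)·(-9)] = -25/39
L_1(0) = (4)·(-5/2)·(-5)/[(1)·(-11/2)·(-8)] = 25/22
L_2(0) = (4)·(3)·(-5)/[(13/2)·(11/2)·(-5/2)] = 96/143
L_3(0) = (4)·(3)·(-5/2)/[(9)·(8)·(5/2)] = -1/6
Sum: (-7)·(-25/39) + (-8)·(25/22) + 3·(96/143) + 2·(-1/6) = -38/13

-38/13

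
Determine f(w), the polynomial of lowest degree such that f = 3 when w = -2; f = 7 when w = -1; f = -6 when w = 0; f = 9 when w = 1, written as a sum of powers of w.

Build the Lagrange basis polynomials:
L_0(w) = (w + 1)w(w - 1) / [-6] = -(1/6)w^3 + (1/6)w
L_1(w) = (w + 2)w(w - 1) / [2] = (1/2)w^3 + (1/2)w^2 - w
L_2(w) = (w + 2)(w + 1)(w - 1) / [-2] = -(1/2)w^3 - w^2 + (1/2)w + 1
L_3(w) = (w + 2)(w + 1)w / [6] = (1/6)w^3 + (1/2)w^2 + (1/3)w
f(w) = 3·L_0 + 7·L_1 + (-6)·L_2 + 9·L_3
  3·L_0(w) = -(1/2)w^3 + (1/2)w
  7·L_1(w) = (7/2)w^3 + (7/2)w^2 - 7w
  (-6)·L_2(w) = 3w^3 + 6w^2 - 3w - 6
  9·L_3(w) = (3/2)w^3 + (9/2)w^2 + 3w
Adding term by term: (15/2)w^3 + 14w^2 - (13/2)w - 6

f(w) = (15/2)w^3 + 14w^2 - (13/2)w - 6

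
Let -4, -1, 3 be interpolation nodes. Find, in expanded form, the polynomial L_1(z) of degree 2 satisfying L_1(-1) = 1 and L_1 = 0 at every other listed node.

L_1(z) = (z + 4)(z - 3) / [(3)·(-4)]
       = (z^2 + z - 12) / (-12)

L_1(z) = -(1/12)z^2 - (1/12)z + 1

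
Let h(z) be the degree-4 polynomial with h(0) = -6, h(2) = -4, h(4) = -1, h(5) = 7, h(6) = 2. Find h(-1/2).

Using Newton's divided-difference form:
h[0,2] = (-4 - (-6)) / (2 - 0) = 1
h[2,4] = (-1 - (-4)) / (4 - 2) = 3/2
h[4,5] = (7 - (-1)) / (5 - 4) = 8
h[5,6] = (2 - 7) / (6 - 5) = -5
h[0,2,4] = (3/2 - 1) / (4 - 0) = 1/8
h[2,4,5] = (8 - 3/2) / (5 - 2) = 13/6
h[4,5,6] = (-5 - 8) / (6 - 4) = -13/2
h[0,2,4,5] = (13/6 - 1/8) / (5 - 0) = 49/120
h[2,4,5,6] = (-13/2 - 13/6) / (6 - 2) = -13/6
h[0,2,4,5,6] = (-13/6 - 49/120) / (6 - 0) = -103/240
h(-1/2) = -6 + 1·(-1/2) + (1/8)·(-1/2)·(-5/2) + (49/120)·(-1/2)·(-5/2)·(-9/2) + (-103/240)·(-1/2)·(-5/2)·(-9/2)·(-11/2) = -5611/256

-5611/256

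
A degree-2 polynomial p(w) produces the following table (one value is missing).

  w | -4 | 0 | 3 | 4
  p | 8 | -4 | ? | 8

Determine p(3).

11/4

The 3 known values determine p uniquely (degree ≤ 2).
L_0(3) = (3)·(-1)/[(-4)·(-8)] = -3/32
L_1(3) = (7)·(-1)/[(4)·(-4)] = 7/16
L_2(3) = (7)·(3)/[(8)·(4)] = 21/32
Sum: 8·(-3/32) + (-4)·(7/16) + 8·(21/32) = 11/4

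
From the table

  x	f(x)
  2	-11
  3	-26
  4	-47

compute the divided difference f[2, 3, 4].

f[2,3] = (-26 - (-11)) / (3 - 2) = -15
f[3,4] = (-47 - (-26)) / (4 - 3) = -21
f[2,3,4] = (-21 - (-15)) / (4 - 2) = -3

-3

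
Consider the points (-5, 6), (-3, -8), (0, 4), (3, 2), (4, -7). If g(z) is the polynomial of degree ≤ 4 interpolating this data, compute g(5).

L_0(5) = (8)·(5)·(2)·(1)/[(-2)·(-5)·(-8)·(-9)] = 1/9
L_1(5) = (10)·(5)·(2)·(1)/[(2)·(-3)·(-6)·(-7)] = -25/63
L_2(5) = (10)·(8)·(2)·(1)/[(5)·(3)·(-3)·(-4)] = 8/9
L_3(5) = (10)·(8)·(5)·(1)/[(8)·(6)·(3)·(-1)] = -25/9
L_4(5) = (10)·(8)·(5)·(2)/[(9)·(7)·(4)·(1)] = 200/63
Sum: 6·(1/9) + (-8)·(-25/63) + 4·(8/9) + 2·(-25/9) + (-7)·(200/63) = -428/21

-428/21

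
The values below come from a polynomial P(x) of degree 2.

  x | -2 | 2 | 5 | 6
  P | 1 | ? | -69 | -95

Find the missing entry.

The 3 known values determine P uniquely (degree ≤ 2).
Evaluate each Lagrange basis at x = 2:
L_0(2) = (-3)·(-4)/[(-7)·(-8)] = 3/14
L_1(2) = (4)·(-4)/[(7)·(-1)] = 16/7
L_2(2) = (4)·(-3)/[(8)·(1)] = -3/2
Sum: 1·(3/14) + (-69)·(16/7) + (-95)·(-3/2) = -15

-15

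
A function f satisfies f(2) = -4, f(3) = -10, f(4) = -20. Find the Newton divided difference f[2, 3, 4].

-2

f[2,3] = (-10 - (-4)) / (3 - 2) = -6
f[3,4] = (-20 - (-10)) / (4 - 3) = -10
f[2,3,4] = (-10 - (-6)) / (4 - 2) = -2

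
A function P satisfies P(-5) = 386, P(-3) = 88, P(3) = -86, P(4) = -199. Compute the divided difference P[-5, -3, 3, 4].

-3

P[-5,-3] = (88 - 386) / (-3 - (-5)) = -149
P[-3,3] = (-86 - 88) / (3 - (-3)) = -29
P[3,4] = (-199 - (-86)) / (4 - 3) = -113
P[-5,-3,3] = (-29 - (-149)) / (3 - (-5)) = 15
P[-3,3,4] = (-113 - (-29)) / (4 - (-3)) = -12
P[-5,-3,3,4] = (-12 - 15) / (4 - (-5)) = -3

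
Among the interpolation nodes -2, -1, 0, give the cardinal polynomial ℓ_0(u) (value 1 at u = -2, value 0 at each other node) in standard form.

ℓ_0(u) = (u + 1)u / [(-1)·(-2)]
       = (u^2 + u) / (2)

ℓ_0(u) = (1/2)u^2 + (1/2)u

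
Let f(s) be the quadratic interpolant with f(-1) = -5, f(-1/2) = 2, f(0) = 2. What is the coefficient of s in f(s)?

Build the Lagrange basis polynomials:
L_0(s) = (s + 1/2)s / [1/2] = 2s^2 + s
L_1(s) = (s + 1)s / [-1/4] = -4s^2 - 4s
L_2(s) = (s + 1)(s + 1/2) / [1/2] = 2s^2 + 3s + 1
f(s) = (-5)·L_0 + 2·L_1 + 2·L_2
Only the coefficient of s is needed; take it from each L_i and combine:
(-5)·(1) + 2·(-4) + 2·(3) = -7

-7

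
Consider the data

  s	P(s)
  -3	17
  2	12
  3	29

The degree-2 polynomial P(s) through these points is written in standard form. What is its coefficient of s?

2

L_0(s) = (s - 2)(s - 3) / [30] = (1/30)s^2 - (1/6)s + 1/5
L_1(s) = (s + 3)(s - 3) / [-5] = -(1/5)s^2 + 9/5
L_2(s) = (s + 3)(s - 2) / [6] = (1/6)s^2 + (1/6)s - 1
P(s) = 17·L_0 + 12·L_1 + 29·L_2
Only the coefficient of s is needed; take it from each L_i and combine:
17·(-1/6) + 12·(0) + 29·(1/6) = 2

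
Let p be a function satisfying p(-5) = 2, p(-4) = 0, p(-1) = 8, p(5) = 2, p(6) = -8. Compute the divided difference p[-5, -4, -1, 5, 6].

263/41580

p[-5,-4] = (0 - 2) / (-4 - (-5)) = -2
p[-4,-1] = (8 - 0) / (-1 - (-4)) = 8/3
p[-1,5] = (2 - 8) / (5 - (-1)) = -1
p[5,6] = (-8 - 2) / (6 - 5) = -10
p[-5,-4,-1] = (8/3 - (-2)) / (-1 - (-5)) = 7/6
p[-4,-1,5] = (-1 - 8/3) / (5 - (-4)) = -11/27
p[-1,5,6] = (-10 - (-1)) / (6 - (-1)) = -9/7
p[-5,-4,-1,5] = (-11/27 - 7/6) / (5 - (-5)) = -17/108
p[-4,-1,5,6] = (-9/7 - (-11/27)) / (6 - (-4)) = -83/945
p[-5,-4,-1,5,6] = (-83/945 - (-17/108)) / (6 - (-5)) = 263/41580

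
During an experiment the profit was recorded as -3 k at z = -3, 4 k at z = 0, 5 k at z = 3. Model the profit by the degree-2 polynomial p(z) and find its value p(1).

5

Evaluate each Lagrange basis at z = 1:
L_0(1) = (1)·(-2)/[(-3)·(-6)] = -1/9
L_1(1) = (4)·(-2)/[(3)·(-3)] = 8/9
L_2(1) = (4)·(1)/[(6)·(3)] = 2/9
Sum: (-3)·(-1/9) + 4·(8/9) + 5·(2/9) = 5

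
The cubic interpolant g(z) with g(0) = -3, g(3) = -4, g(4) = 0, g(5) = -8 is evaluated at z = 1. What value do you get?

Evaluate each Lagrange basis at z = 1:
L_0(1) = (-2)·(-3)·(-4)/[(-3)·(-4)·(-5)] = 2/5
L_1(1) = (1)·(-3)·(-4)/[(3)·(-1)·(-2)] = 2
L_2(1) = (1)·(-2)·(-4)/[(4)·(1)·(-1)] = -2
L_3(1) = (1)·(-2)·(-3)/[(5)·(2)·(1)] = 3/5
Sum: (-3)·(2/5) + (-4)·(2) + 0 + (-8)·(3/5) = -14

-14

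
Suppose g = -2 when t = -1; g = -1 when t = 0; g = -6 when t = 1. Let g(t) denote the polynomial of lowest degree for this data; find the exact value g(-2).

-9

Using Newton's divided-difference form:
g[-1,0] = (-1 - (-2)) / (0 - (-1)) = 1
g[0,1] = (-6 - (-1)) / (1 - 0) = -5
g[-1,0,1] = (-5 - 1) / (1 - (-1)) = -3
g(-2) = -2 + 1·(-1) + (-3)·(-1)·(-2) = -9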